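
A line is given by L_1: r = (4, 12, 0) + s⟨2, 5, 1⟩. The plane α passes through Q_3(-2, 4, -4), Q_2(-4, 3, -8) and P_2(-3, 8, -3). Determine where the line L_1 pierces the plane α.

(0, 2, -2)

Q_3Q_2 = (-2, -1, -4), Q_3P_2 = (-1, 4, 1); a normal to α is Q_3Q_2 × Q_3P_2 = (15, 6, -9).
Using Q_3: α has equation 15x + 6y - 9z = 30.
Substitute r = (4, 12, 0) + t(2, 5, 1) into the plane: 132 + 51t = 30, so t = -2.
Intersection: (4, 12, 0) + (-2)·(2, 5, 1) = (0, 2, -2).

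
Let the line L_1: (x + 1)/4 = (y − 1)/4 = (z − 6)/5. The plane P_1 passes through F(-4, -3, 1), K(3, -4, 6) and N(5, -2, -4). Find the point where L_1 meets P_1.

(-5, -3, 1)

L_1 has direction (4, 4, 5) through (-1, 1, 6).
FK = (7, -1, 5), FN = (9, 1, -5); a normal to P_1 is FK × FN = (0, 80, 16).
Using F: P_1 has equation 80y + 16z = -224.
Substitute r = (-1, 1, 6) + t(4, 4, 5) into the plane: 176 + 400t = -224, so t = -1.
Intersection: (-1, 1, 6) + (-1)·(4, 4, 5) = (-5, -3, 1).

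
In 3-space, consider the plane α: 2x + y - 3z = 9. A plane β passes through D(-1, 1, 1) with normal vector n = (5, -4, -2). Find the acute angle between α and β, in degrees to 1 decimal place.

β: n·r = n·D gives 5x - 4y - 2z = -11.
cos θ = |n₁·n₂| / (|n₁||n₂|) = |12| / (√14 · √45).
θ = arccos(0.47809) ≈ 61.4°.

61.4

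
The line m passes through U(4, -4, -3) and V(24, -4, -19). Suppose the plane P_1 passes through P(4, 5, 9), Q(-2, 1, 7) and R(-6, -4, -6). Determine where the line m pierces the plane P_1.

A direction vector for m is V − U = (20, 0, -16).
PQ = (-6, -4, -2), PR = (-10, -9, -15); a normal to P_1 is PQ × PR = (42, -70, 14).
Using P: P_1 has equation 42x - 70y + 14z = -56.
Substitute r = (4, -4, -3) + t(20, 0, -16) into the plane: 406 + 616t = -56, so t = -3/4.
Intersection: (4, -4, -3) + (-3/4)·(20, 0, -16) = (-11, -4, 9).

(-11, -4, 9)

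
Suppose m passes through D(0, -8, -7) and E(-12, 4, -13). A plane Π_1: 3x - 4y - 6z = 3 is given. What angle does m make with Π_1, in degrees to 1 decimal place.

20.0

A direction vector for m is E − D = (-12, 12, -6).
sin θ = |n·v| / (|n||v|) = |-48| / (√61 · √324) = 0.34143.
θ ≈ 20.0°.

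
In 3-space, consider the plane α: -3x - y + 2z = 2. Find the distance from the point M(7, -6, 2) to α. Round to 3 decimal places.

n·M − d = (-3)·(7) + (-1)·(-6) + (2)·(2) − 2 = -13; |n| = √14.
Distance = |-13| / √14 = 13/√14 ≈ 3.474.

3.474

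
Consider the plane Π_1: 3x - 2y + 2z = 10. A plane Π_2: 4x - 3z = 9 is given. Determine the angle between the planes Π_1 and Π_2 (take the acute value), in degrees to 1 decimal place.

73.1

cos θ = |n₁·n₂| / (|n₁||n₂|) = |6| / (√17 · √25).
θ = arccos(0.29104) ≈ 73.1°.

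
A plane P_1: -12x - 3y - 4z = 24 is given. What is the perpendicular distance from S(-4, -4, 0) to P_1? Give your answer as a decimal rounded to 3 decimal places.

2.769

n·S − d = (-12)·(-4) + (-3)·(-4) + (-4)·(0) − 24 = 36; |n| = √169.
Distance = |36| / √169 = 36/√169 ≈ 2.769.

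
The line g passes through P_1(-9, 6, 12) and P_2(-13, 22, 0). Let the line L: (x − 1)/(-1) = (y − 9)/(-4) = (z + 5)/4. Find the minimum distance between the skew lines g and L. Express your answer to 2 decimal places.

6.60

A direction vector for g is P_2 − P_1 = (-4, 16, -12).
L has direction (-1, -4, 4) through (1, 9, -5).
Common perpendicular direction n = (-4, 16, -12) × (-1, -4, 4) = (16, 28, 32).
With w = (1, 9, -5) − (-9, 6, 12) = (10, 3, -17), w · n = -300.
Distance = |w · n| / |n| = |-300| / √2064 ≈ 6.60.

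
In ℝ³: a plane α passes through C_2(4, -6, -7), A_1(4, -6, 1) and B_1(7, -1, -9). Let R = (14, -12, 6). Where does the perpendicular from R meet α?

(4, -6, 6)

C_2A_1 = (0, 0, 8), C_2B_1 = (3, 5, -2); a normal to α is C_2A_1 × C_2B_1 = (-40, 24, 0).
Using C_2: α has equation -40x + 24y = -304.
Foot = R − λn with λ = (n·R − d)/|n|² = (-848 − (-304))/2176 = -1/4.
Foot = (14, -12, 6) − (-1/4)·(-40, 24, 0) = (4, -6, 6).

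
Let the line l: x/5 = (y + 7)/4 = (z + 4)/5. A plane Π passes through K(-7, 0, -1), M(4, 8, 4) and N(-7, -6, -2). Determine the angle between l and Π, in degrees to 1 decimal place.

17.9

l has direction (5, 4, 5) through (0, -7, -4).
KM = (11, 8, 5), KN = (0, -6, -1); a normal to Π is KM × KN = (22, 11, -66).
Using K: Π has equation 22x + 11y - 66z = -88.
sin θ = |n·v| / (|n||v|) = |-176| / (√4961 · √66) = 0.30758.
θ ≈ 17.9°.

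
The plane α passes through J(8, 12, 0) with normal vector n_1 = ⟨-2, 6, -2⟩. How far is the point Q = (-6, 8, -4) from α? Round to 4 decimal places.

1.8091

α: n_1·r = n_1·J gives -2x + 6y - 2z = 56.
n·Q − d = (-2)·(-6) + (6)·(8) + (-2)·(-4) − 56 = 12; |n| = √44.
Distance = |12| / √44 = 12/√44 ≈ 1.8091.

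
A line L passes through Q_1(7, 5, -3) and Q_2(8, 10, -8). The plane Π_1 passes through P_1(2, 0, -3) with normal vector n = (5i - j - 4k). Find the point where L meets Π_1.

(6, 0, 2)

A direction vector for L is Q_2 − Q_1 = (1, 5, -5).
Π_1: n·r = n·P_1 gives 5x - y - 4z = 22.
Substitute r = (7, 5, -3) + t(1, 5, -5) into the plane: 42 + 20t = 22, so t = -1.
Intersection: (7, 5, -3) + (-1)·(1, 5, -5) = (6, 0, 2).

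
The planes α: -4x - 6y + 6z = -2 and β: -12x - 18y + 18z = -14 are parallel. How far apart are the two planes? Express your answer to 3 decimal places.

Rescale β by 1/3: -4x - 6y + 6z = -14/3. Then distance = |-2 − (-14/3)| / √88 ≈ 0.284.

0.284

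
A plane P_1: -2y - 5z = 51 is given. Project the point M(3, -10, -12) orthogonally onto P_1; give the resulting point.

(3, -8, -7)

Foot = M − λn with λ = (n·M − d)/|n|² = (80 − 51)/29 = 1.
Foot = (3, -10, -12) − 1·(0, -2, -5) = (3, -8, -7).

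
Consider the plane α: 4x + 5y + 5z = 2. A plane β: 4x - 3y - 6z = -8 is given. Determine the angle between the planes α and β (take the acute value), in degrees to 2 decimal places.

cos θ = |n₁·n₂| / (|n₁||n₂|) = |-29| / (√66 · √61).
θ = arccos(0.45705) ≈ 62.80°.

62.80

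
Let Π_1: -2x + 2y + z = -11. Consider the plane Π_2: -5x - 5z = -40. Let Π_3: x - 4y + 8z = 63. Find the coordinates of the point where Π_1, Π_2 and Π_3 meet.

(3, -5, 5)

Solving the 3×3 linear system -2x + 2y + z = -11, -5x - 5z = -40, x - 4y + 8z = 63 (e.g. by elimination or Cramer's rule, determinant = 130) gives (3, -5, 5).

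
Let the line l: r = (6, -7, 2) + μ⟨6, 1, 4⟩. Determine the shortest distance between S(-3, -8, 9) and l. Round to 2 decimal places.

10.83

Taking (6, -7, 2) on l with direction v = (6, 1, 4): w = S − (6, -7, 2) = (-9, -1, 7), and w × v = (-11, 78, -3).
Distance = |w × v| / |v| = √6214 / √53 ≈ 10.83.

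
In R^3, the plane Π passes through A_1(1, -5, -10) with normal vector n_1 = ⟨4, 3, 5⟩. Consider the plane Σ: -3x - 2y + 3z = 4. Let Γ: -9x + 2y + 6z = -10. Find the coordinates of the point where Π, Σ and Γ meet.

Π: n_1·r = n_1·A_1 gives 4x + 3y + 5z = -61.
Solving the 3×3 linear system 4x + 3y + 5z = -61, -3x - 2y + 3z = 4, -9x + 2y + 6z = -10 (e.g. by elimination or Cramer's rule, determinant = -219) gives (-4, -5, -6).

(-4, -5, -6)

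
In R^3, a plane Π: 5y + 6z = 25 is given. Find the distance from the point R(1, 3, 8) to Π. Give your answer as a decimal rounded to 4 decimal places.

4.8654

n·R − d = (0)·(1) + (5)·(3) + (6)·(8) − 25 = 38; |n| = √61.
Distance = |38| / √61 = 38/√61 ≈ 4.8654.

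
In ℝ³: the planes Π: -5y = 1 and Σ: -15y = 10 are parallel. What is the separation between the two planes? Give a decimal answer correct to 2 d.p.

0.47

Rescale Σ by 1/3: -5y = 10/3. Then distance = |1 − (10/3)| / √25 ≈ 0.47.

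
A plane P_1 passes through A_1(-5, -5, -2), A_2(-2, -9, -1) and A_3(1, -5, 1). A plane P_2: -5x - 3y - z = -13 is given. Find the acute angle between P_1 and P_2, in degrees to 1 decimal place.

73.6

A_1A_2 = (3, -4, 1), A_1A_3 = (6, 0, 3); a normal to P_1 is A_1A_2 × A_1A_3 = (-12, -3, 24).
Using A_1: P_1 has equation -12x - 3y + 24z = 27.
cos θ = |n₁·n₂| / (|n₁||n₂|) = |45| / (√729 · √35).
θ = arccos(0.28172) ≈ 73.6°.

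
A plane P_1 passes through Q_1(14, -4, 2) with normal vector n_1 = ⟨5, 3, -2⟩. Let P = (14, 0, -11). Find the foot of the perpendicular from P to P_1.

P_1: n_1·r = n_1·Q_1 gives 5x + 3y - 2z = 54.
Foot = P − λn with λ = (n·P − d)/|n|² = (92 − 54)/38 = 1.
Foot = (14, 0, -11) − 1·(5, 3, -2) = (9, -3, -9).

(9, -3, -9)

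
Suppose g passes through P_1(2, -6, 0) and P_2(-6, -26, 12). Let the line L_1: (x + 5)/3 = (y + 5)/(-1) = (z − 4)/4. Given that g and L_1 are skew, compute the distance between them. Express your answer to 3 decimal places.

A direction vector for g is P_2 − P_1 = (-8, -20, 12).
L_1 has direction (3, -1, 4) through (-5, -5, 4).
Common perpendicular direction n = (-8, -20, 12) × (3, -1, 4) = (-68, 68, 68).
With w = (-5, -5, 4) − (2, -6, 0) = (-7, 1, 4), w · n = 816.
Distance = |w · n| / |n| = |816| / √13872 ≈ 6.928.

6.928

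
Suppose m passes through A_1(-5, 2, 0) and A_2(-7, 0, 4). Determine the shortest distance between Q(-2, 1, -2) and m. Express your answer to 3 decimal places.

2.828

A direction vector for m is A_2 − A_1 = (-2, -2, 4).
Taking (-5, 2, 0) on m with direction v = (-2, -2, 4): w = Q − (-5, 2, 0) = (3, -1, -2), and w × v = (-8, -8, -8).
Distance = |w × v| / |v| = √192 / √24 ≈ 2.828.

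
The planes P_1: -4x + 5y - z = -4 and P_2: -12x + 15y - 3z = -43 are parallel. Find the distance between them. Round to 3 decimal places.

Rescale P_2 by 1/3: -4x + 5y - z = -43/3. Then distance = |-4 − (-43/3)| / √42 ≈ 1.594.

1.594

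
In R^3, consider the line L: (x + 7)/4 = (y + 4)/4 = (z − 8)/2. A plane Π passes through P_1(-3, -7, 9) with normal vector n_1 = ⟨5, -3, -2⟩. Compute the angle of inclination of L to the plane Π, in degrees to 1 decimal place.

6.2

L has direction (4, 4, 2) through (-7, -4, 8).
Π: n_1·r = n_1·P_1 gives 5x - 3y - 2z = -12.
sin θ = |n·v| / (|n||v|) = |4| / (√38 · √36) = 0.10815.
θ ≈ 6.2°.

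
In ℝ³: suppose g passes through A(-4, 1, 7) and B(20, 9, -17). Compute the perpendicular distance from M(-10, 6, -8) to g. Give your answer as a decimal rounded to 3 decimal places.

15.235

A direction vector for g is B − A = (24, 8, -24).
Taking (-4, 1, 7) on g with direction v = (24, 8, -24): w = M − (-4, 1, 7) = (-6, 5, -15), and w × v = (0, -504, -168).
Distance = |w × v| / |v| = √282240 / √1216 ≈ 15.235.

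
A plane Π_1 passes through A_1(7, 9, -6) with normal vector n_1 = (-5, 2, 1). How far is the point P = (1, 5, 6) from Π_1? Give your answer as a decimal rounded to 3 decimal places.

6.208

Π_1: n_1·r = n_1·A_1 gives -5x + 2y + z = -23.
n·P − d = (-5)·(1) + (2)·(5) + (1)·(6) − (-23) = 34; |n| = √30.
Distance = |34| / √30 = 34/√30 ≈ 6.208.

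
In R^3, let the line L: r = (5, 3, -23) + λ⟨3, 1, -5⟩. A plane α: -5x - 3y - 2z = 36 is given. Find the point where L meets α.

Substitute r = (5, 3, -23) + t(3, 1, -5) into the plane: 12 + (-8)t = 36, so t = -3.
Intersection: (5, 3, -23) + (-3)·(3, 1, -5) = (-4, 0, -8).

(-4, 0, -8)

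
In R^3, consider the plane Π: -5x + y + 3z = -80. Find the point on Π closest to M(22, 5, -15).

(12, 7, -9)

Foot = M − λn with λ = (n·M − d)/|n|² = (-150 − (-80))/35 = -2.
Foot = (22, 5, -15) − (-2)·(-5, 1, 3) = (12, 7, -9).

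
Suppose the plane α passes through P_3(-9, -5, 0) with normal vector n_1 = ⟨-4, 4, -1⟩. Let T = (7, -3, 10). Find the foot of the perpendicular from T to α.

α: n_1·r = n_1·P_3 gives -4x + 4y - z = 16.
Foot = T − λn with λ = (n·T − d)/|n|² = (-50 − 16)/33 = -2.
Foot = (7, -3, 10) − (-2)·(-4, 4, -1) = (-1, 5, 8).

(-1, 5, 8)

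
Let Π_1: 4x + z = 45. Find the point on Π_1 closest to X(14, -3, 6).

(10, -3, 5)

Foot = X − λn with λ = (n·X − d)/|n|² = (62 − 45)/17 = 1.
Foot = (14, -3, 6) − 1·(4, 0, 1) = (10, -3, 5).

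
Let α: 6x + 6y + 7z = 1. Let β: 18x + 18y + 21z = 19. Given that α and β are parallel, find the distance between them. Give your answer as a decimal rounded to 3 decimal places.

0.485

Rescale β by 1/3: 6x + 6y + 7z = 19/3. Then distance = |1 − (19/3)| / √121 ≈ 0.485.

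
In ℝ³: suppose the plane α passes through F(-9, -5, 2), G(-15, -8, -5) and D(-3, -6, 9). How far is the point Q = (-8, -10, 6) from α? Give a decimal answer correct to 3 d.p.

1.844

FG = (-6, -3, -7), FD = (6, -1, 7); a normal to α is FG × FD = (-28, 0, 24).
Using F: α has equation -28x + 24z = 300.
n·Q − d = (-28)·(-8) + (0)·(-10) + (24)·(6) − 300 = 68; |n| = √1360.
Distance = |68| / √1360 = 68/√1360 ≈ 1.844.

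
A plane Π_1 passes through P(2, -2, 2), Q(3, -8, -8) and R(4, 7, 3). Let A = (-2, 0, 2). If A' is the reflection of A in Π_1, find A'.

(6, -2, 4)

PQ = (1, -6, -10), PR = (2, 9, 1); a normal to Π_1 is PQ × PR = (84, -21, 21).
Using P: Π_1 has equation 84x - 21y + 21z = 252.
λ = (n·A − d)/|n|² = (-126 − 252)/7938 = -1/21.
Reflection = A − 2λn = (-2, 0, 2) − (-2/21)·(84, -21, 21) = (6, -2, 4).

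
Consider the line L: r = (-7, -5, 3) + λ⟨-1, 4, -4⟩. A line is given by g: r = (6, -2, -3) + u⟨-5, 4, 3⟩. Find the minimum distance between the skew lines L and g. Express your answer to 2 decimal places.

Common perpendicular direction n = (-1, 4, -4) × (-5, 4, 3) = (28, 23, 16).
With w = (6, -2, -3) − (-7, -5, 3) = (13, 3, -6), w · n = 337.
Distance = |w · n| / |n| = |337| / √1569 ≈ 8.51.

8.51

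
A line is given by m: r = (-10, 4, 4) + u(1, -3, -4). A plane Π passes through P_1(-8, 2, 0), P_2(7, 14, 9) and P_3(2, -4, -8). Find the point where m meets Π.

(-8, -2, -4)

P_1P_2 = (15, 12, 9), P_1P_3 = (10, -6, -8); a normal to Π is P_1P_2 × P_1P_3 = (-42, 210, -210).
Using P_1: Π has equation -42x + 210y - 210z = 756.
Substitute r = (-10, 4, 4) + t(1, -3, -4) into the plane: 420 + 168t = 756, so t = 2.
Intersection: (-10, 4, 4) + 2·(1, -3, -4) = (-8, -2, -4).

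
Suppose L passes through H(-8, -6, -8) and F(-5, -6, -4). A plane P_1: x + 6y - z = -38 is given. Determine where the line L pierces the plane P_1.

A direction vector for L is F − H = (3, 0, 4).
Substitute r = (-8, -6, -8) + t(3, 0, 4) into the plane: -36 + (-1)t = -38, so t = 2.
Intersection: (-8, -6, -8) + 2·(3, 0, 4) = (-2, -6, 0).

(-2, -6, 0)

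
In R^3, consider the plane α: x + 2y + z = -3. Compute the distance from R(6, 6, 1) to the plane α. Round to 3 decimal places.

n·R − d = (1)·(6) + (2)·(6) + (1)·(1) − (-3) = 22; |n| = √6.
Distance = |22| / √6 = 22/√6 ≈ 8.981.

8.981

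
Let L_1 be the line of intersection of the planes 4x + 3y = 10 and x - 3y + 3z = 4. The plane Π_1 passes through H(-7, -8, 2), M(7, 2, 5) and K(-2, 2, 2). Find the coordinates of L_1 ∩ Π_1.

(1, 2, 3)

Direction of L_1: (4, 3, 0) × (1, -3, 3) = (9, -12, -15).
A point on L_1: solving the two plane equations with x = -11 gives (-11, 18, 23).
HM = (14, 10, 3), HK = (5, 10, 0); a normal to Π_1 is HM × HK = (-30, 15, 90).
Using H: Π_1 has equation -30x + 15y + 90z = 270.
Substitute r = (-11, 18, 23) + t(9, -12, -15) into the plane: 2670 + (-1800)t = 270, so t = 4/3.
Intersection: (-11, 18, 23) + (4/3)·(9, -12, -15) = (1, 2, 3).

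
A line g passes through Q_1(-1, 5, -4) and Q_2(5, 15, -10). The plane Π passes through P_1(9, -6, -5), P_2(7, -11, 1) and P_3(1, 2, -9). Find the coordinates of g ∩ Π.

A direction vector for g is Q_2 − Q_1 = (6, 10, -6).
P_1P_2 = (-2, -5, 6), P_1P_3 = (-8, 8, -4); a normal to Π is P_1P_2 × P_1P_3 = (-28, -56, -56).
Using P_1: Π has equation -28x - 56y - 56z = 364.
Substitute r = (-1, 5, -4) + t(6, 10, -6) into the plane: -28 + (-392)t = 364, so t = -1.
Intersection: (-1, 5, -4) + (-1)·(6, 10, -6) = (-7, -5, 2).

(-7, -5, 2)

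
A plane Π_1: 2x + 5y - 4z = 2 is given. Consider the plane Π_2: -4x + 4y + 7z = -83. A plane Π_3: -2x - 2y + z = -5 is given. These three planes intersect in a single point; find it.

Solving the 3×3 linear system 2x + 5y - 4z = 2, -4x + 4y + 7z = -83, -2x - 2y + z = -5 (e.g. by elimination or Cramer's rule, determinant = -78) gives (6, -6, -5).

(6, -6, -5)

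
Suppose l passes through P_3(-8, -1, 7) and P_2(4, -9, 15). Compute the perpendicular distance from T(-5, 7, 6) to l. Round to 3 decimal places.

A direction vector for l is P_2 − P_3 = (12, -8, 8).
Taking (-8, -1, 7) on l with direction v = (12, -8, 8): w = T − (-8, -1, 7) = (3, 8, -1), and w × v = (56, -36, -120).
Distance = |w × v| / |v| = √18832 / √272 ≈ 8.321.

8.321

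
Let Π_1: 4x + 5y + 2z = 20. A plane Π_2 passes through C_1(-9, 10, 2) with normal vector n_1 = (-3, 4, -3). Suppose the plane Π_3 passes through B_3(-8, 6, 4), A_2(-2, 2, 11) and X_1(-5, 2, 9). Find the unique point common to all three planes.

(-8, 10, 1)

Π_2: n_1·r = n_1·C_1 gives -3x + 4y - 3z = 61.
B_3A_2 = (6, -4, 7), B_3X_1 = (3, -4, 5); a normal to Π_3 is B_3A_2 × B_3X_1 = (8, -9, -12).
Using B_3: Π_3 has equation 8x - 9y - 12z = -166.
Solving the 3×3 linear system 4x + 5y + 2z = 20, -3x + 4y - 3z = 61, 8x - 9y - 12z = -166 (e.g. by elimination or Cramer's rule, determinant = -610) gives (-8, 10, 1).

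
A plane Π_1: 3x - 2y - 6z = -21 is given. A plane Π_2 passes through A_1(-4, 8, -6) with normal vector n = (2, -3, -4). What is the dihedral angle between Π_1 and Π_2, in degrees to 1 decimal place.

17.3

Π_2: n·r = n·A_1 gives 2x - 3y - 4z = -8.
cos θ = |n₁·n₂| / (|n₁||n₂|) = |36| / (√49 · √29).
θ = arccos(0.95500) ≈ 17.3°.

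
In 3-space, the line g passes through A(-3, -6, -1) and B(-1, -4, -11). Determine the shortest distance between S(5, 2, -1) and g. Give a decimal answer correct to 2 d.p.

A direction vector for g is B − A = (2, 2, -10).
Taking (-3, -6, -1) on g with direction v = (2, 2, -10): w = S − (-3, -6, -1) = (8, 8, 0), and w × v = (-80, 80, 0).
Distance = |w × v| / |v| = √12800 / √108 ≈ 10.89.

10.89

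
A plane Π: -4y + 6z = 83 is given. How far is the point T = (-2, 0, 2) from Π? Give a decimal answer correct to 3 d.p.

9.846

n·T − d = (0)·(-2) + (-4)·(0) + (6)·(2) − 83 = -71; |n| = √52.
Distance = |-71| / √52 = 71/√52 ≈ 9.846.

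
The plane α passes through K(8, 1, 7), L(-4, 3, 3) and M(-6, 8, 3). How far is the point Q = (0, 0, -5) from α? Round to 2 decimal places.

KL = (-12, 2, -4), KM = (-14, 7, -4); a normal to α is KL × KM = (20, 8, -56).
Using K: α has equation 20x + 8y - 56z = -224.
n·Q − d = (20)·(0) + (8)·(0) + (-56)·(-5) − (-224) = 504; |n| = √3600.
Distance = |504| / √3600 = 504/√3600 ≈ 8.40.

8.40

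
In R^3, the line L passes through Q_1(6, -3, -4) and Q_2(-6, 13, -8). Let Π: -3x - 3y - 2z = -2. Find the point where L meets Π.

(3, 1, -5)

A direction vector for L is Q_2 − Q_1 = (-12, 16, -4).
Substitute r = (6, -3, -4) + t(-12, 16, -4) into the plane: -1 + (-4)t = -2, so t = 1/4.
Intersection: (6, -3, -4) + (1/4)·(-12, 16, -4) = (3, 1, -5).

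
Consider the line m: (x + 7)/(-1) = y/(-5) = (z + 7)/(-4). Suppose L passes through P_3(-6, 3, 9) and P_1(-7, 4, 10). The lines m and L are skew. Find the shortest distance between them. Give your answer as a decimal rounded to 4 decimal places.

m has direction (-1, -5, -4) through (-7, 0, -7).
A direction vector for L is P_1 − P_3 = (-1, 1, 1).
Common perpendicular direction n = (-1, -5, -4) × (-1, 1, 1) = (-1, 5, -6).
With w = (-6, 3, 9) − (-7, 0, -7) = (1, 3, 16), w · n = -82.
Distance = |w · n| / |n| = |-82| / √62 ≈ 10.4140.

10.4140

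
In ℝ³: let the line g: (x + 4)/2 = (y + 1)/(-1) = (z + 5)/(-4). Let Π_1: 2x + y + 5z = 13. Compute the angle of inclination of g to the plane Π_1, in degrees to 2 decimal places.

g has direction (2, -1, -4) through (-4, -1, -5).
sin θ = |n·v| / (|n||v|) = |-17| / (√30 · √21) = 0.67730.
θ ≈ 42.63°.

42.63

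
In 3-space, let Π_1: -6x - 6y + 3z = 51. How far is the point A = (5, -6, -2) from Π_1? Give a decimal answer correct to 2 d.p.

n·A − d = (-6)·(5) + (-6)·(-6) + (3)·(-2) − 51 = -51; |n| = √81.
Distance = |-51| / √81 = 51/√81 ≈ 5.67.

5.67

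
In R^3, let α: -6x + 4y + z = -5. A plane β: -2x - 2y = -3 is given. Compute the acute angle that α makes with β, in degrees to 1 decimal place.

cos θ = |n₁·n₂| / (|n₁||n₂|) = |4| / (√53 · √8).
θ = arccos(0.19426) ≈ 78.8°.

78.8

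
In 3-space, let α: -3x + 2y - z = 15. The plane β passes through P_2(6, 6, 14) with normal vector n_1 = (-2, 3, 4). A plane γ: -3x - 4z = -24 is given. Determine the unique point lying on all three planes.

β: n_1·r = n_1·P_2 gives -2x + 3y + 4z = 62.
Solving the 3×3 linear system -3x + 2y - z = 15, -2x + 3y + 4z = 62, -3x - 4z = -24 (e.g. by elimination or Cramer's rule, determinant = -13) gives (-4, 6, 9).

(-4, 6, 9)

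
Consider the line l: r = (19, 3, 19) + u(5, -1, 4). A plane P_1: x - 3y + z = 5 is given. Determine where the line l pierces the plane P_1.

Substitute r = (19, 3, 19) + t(5, -1, 4) into the plane: 29 + 12t = 5, so t = -2.
Intersection: (19, 3, 19) + (-2)·(5, -1, 4) = (9, 5, 11).

(9, 5, 11)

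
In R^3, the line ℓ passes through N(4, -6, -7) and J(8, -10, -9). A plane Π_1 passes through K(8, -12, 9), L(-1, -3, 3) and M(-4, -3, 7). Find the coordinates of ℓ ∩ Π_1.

A direction vector for ℓ is J − N = (4, -4, -2).
KL = (-9, 9, -6), KM = (-12, 9, -2); a normal to Π_1 is KL × KM = (36, 54, 27).
Using K: Π_1 has equation 36x + 54y + 27z = -117.
Substitute r = (4, -6, -7) + t(4, -4, -2) into the plane: -369 + (-126)t = -117, so t = -2.
Intersection: (4, -6, -7) + (-2)·(4, -4, -2) = (-4, 2, -3).

(-4, 2, -3)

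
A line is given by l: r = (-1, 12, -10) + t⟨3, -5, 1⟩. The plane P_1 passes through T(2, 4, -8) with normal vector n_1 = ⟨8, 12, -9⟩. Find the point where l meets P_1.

(5, 2, -8)

P_1: n_1·r = n_1·T gives 8x + 12y - 9z = 136.
Substitute r = (-1, 12, -10) + t(3, -5, 1) into the plane: 226 + (-45)t = 136, so t = 2.
Intersection: (-1, 12, -10) + 2·(3, -5, 1) = (5, 2, -8).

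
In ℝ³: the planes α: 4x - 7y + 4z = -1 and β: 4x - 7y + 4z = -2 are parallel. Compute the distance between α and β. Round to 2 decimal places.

0.11

Same normal n = (4, -7, 4) with |n| = √81; distance = |-1 − (-2)| / |n| = 1/√81 ≈ 0.11.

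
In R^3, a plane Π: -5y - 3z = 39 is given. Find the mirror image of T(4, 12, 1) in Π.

(4, -18, -17)

λ = (n·T − d)/|n|² = (-63 − 39)/34 = -3.
Reflection = T − 2λn = (4, 12, 1) − (-6)·(0, -5, -3) = (4, -18, -17).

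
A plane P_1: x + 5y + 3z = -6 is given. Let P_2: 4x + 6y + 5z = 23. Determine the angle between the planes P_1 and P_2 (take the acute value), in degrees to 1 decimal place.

cos θ = |n₁·n₂| / (|n₁||n₂|) = |49| / (√35 · √77).
θ = arccos(0.94388) ≈ 19.3°.

19.3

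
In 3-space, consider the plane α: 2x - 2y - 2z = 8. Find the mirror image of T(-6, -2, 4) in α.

(2, -10, -4)

λ = (n·T − d)/|n|² = (-16 − 8)/12 = -2.
Reflection = T − 2λn = (-6, -2, 4) − (-4)·(2, -2, -2) = (2, -10, -4).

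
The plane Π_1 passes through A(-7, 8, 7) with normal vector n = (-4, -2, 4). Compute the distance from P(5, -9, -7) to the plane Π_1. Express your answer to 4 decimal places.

Π_1: n·r = n·A gives -4x - 2y + 4z = 40.
n·P − d = (-4)·(5) + (-2)·(-9) + (4)·(-7) − 40 = -70; |n| = √36.
Distance = |-70| / √36 = 70/√36 ≈ 11.6667.

11.6667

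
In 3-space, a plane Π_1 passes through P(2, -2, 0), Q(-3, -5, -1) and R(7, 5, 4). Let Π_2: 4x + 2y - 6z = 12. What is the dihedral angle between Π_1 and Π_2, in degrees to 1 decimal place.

47.0

PQ = (-5, -3, -1), PR = (5, 7, 4); a normal to Π_1 is PQ × PR = (-5, 15, -20).
Using P: Π_1 has equation -5x + 15y - 20z = -40.
cos θ = |n₁·n₂| / (|n₁||n₂|) = |130| / (√650 · √56).
θ = arccos(0.68139) ≈ 47.0°.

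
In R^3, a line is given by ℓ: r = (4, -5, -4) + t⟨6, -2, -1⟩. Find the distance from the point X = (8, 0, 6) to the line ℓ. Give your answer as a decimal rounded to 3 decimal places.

Taking (4, -5, -4) on ℓ with direction v = (6, -2, -1): w = X − (4, -5, -4) = (4, 5, 10), and w × v = (15, 64, -38).
Distance = |w × v| / |v| = √5765 / √41 ≈ 11.858.

11.858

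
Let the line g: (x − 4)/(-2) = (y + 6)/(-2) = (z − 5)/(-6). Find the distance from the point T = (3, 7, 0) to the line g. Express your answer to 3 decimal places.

g has direction (-2, -2, -6) through (4, -6, 5).
Taking (4, -6, 5) on g with direction v = (-2, -2, -6): w = T − (4, -6, 5) = (-1, 13, -5), and w × v = (-88, 4, 28).
Distance = |w × v| / |v| = √8544 / √44 ≈ 13.935.

13.935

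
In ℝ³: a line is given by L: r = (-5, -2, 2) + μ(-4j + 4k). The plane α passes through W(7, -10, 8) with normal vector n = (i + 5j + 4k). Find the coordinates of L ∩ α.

(-5, -6, 6)

α: n·r = n·W gives x + 5y + 4z = -11.
Substitute r = (-5, -2, 2) + t(0, -4, 4) into the plane: -7 + (-4)t = -11, so t = 1.
Intersection: (-5, -2, 2) + 1·(0, -4, 4) = (-5, -6, 6).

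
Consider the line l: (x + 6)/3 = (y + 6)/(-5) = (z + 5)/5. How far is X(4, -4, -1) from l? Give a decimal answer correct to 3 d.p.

l has direction (3, -5, 5) through (-6, -6, -5).
Taking (-6, -6, -5) on l with direction v = (3, -5, 5): w = X − (-6, -6, -5) = (10, 2, 4), and w × v = (30, -38, -56).
Distance = |w × v| / |v| = √5480 / √59 ≈ 9.637.

9.637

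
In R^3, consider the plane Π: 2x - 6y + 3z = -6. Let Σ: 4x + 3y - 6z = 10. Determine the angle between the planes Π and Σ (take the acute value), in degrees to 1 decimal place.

59.2

cos θ = |n₁·n₂| / (|n₁||n₂|) = |-28| / (√49 · √61).
θ = arccos(0.51215) ≈ 59.2°.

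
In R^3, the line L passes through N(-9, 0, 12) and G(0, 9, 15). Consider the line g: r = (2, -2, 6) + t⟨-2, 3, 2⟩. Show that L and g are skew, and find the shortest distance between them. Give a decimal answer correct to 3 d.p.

2.375

A direction vector for L is G − N = (9, 9, 3).
Common perpendicular direction n = (9, 9, 3) × (-2, 3, 2) = (9, -24, 45).
With w = (2, -2, 6) − (-9, 0, 12) = (11, -2, -6), w · n = -123.
Since n ≠ 0 the lines are not parallel, and w · n = -123 ≠ 0 so they do not intersect; hence they are skew.
Distance = |w · n| / |n| = |-123| / √2682 ≈ 2.375.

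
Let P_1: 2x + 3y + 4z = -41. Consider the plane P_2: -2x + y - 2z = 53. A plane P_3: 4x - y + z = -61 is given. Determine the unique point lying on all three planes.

Solving the 3×3 linear system 2x + 3y + 4z = -41, -2x + y - 2z = 53, 4x - y + z = -61 (e.g. by elimination or Cramer's rule, determinant = -28) gives (-10, 9, -12).

(-10, 9, -12)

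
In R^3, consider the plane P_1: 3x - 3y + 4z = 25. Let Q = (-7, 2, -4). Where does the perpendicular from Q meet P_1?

Foot = Q − λn with λ = (n·Q − d)/|n|² = (-43 − 25)/34 = -2.
Foot = (-7, 2, -4) − (-2)·(3, -3, 4) = (-1, -4, 4).

(-1, -4, 4)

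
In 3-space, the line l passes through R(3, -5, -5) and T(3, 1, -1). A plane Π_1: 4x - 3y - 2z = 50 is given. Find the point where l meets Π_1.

A direction vector for l is T − R = (0, 6, 4).
Substitute r = (3, -5, -5) + t(0, 6, 4) into the plane: 37 + (-26)t = 50, so t = -1/2.
Intersection: (3, -5, -5) + (-1/2)·(0, 6, 4) = (3, -8, -7).

(3, -8, -7)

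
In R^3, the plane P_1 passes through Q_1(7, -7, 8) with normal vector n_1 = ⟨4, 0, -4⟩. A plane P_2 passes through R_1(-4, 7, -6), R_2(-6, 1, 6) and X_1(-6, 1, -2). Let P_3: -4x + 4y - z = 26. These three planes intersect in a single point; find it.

(-7, -2, -6)

P_1: n_1·r = n_1·Q_1 gives 4x - 4z = -4.
R_1R_2 = (-2, -6, 12), R_1X_1 = (-2, -6, 4); a normal to P_2 is R_1R_2 × R_1X_1 = (48, -16, 0).
Using R_1: P_2 has equation 48x - 16y = -304.
Solving the 3×3 linear system 4x - 4z = -4, 48x - 16y = -304, -4x + 4y - z = 26 (e.g. by elimination or Cramer's rule, determinant = -448) gives (-7, -2, -6).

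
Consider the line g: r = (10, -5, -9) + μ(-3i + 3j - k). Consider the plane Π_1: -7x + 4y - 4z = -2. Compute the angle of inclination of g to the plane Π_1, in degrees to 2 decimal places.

70.59

sin θ = |n·v| / (|n||v|) = |37| / (√81 · √19) = 0.94315.
θ ≈ 70.59°.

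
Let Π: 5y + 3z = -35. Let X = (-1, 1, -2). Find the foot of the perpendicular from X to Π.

(-1, -4, -5)

Foot = X − λn with λ = (n·X − d)/|n|² = (-1 − (-35))/34 = 1.
Foot = (-1, 1, -2) − 1·(0, 5, 3) = (-1, -4, -5).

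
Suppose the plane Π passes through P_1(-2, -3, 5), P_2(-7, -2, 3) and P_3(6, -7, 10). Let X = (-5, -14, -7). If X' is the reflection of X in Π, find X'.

(-11, 4, 17)

P_1P_2 = (-5, 1, -2), P_1P_3 = (8, -4, 5); a normal to Π is P_1P_2 × P_1P_3 = (-3, 9, 12).
Using P_1: Π has equation -3x + 9y + 12z = 39.
λ = (n·X − d)/|n|² = (-195 − 39)/234 = -1.
Reflection = X − 2λn = (-5, -14, -7) − (-2)·(-3, 9, 12) = (-11, 4, 17).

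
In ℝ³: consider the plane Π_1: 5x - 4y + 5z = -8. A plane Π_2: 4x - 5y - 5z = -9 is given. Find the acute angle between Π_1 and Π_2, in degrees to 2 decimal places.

cos θ = |n₁·n₂| / (|n₁||n₂|) = |15| / (√66 · √66).
θ = arccos(0.22727) ≈ 76.86°.

76.86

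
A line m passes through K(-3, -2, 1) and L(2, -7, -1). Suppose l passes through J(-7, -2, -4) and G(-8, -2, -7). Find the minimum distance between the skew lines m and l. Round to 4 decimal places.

1.5076

A direction vector for m is L − K = (5, -5, -2).
A direction vector for l is G − J = (-1, 0, -3).
Common perpendicular direction n = (5, -5, -2) × (-1, 0, -3) = (15, 17, -5).
With w = (-7, -2, -4) − (-3, -2, 1) = (-4, 0, -5), w · n = -35.
Distance = |w · n| / |n| = |-35| / √539 ≈ 1.5076.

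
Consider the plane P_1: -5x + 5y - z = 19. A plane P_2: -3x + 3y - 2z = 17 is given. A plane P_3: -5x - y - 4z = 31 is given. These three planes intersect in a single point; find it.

Solving the 3×3 linear system -5x + 5y - z = 19, -3x + 3y - 2z = 17, -5x - y - 4z = 31 (e.g. by elimination or Cramer's rule, determinant = 42) gives (-3, 0, -4).

(-3, 0, -4)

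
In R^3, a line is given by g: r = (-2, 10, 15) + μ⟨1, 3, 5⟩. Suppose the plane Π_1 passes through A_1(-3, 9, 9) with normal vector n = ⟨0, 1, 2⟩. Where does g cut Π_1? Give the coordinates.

(-3, 7, 10)

Π_1: n·r = n·A_1 gives y + 2z = 27.
Substitute r = (-2, 10, 15) + t(1, 3, 5) into the plane: 40 + 13t = 27, so t = -1.
Intersection: (-2, 10, 15) + (-1)·(1, 3, 5) = (-3, 7, 10).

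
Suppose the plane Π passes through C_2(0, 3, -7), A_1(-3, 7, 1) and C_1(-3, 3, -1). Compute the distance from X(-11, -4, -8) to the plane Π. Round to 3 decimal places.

C_2A_1 = (-3, 4, 8), C_2C_1 = (-3, 0, 6); a normal to Π is C_2A_1 × C_2C_1 = (24, -6, 12).
Using C_2: Π has equation 24x - 6y + 12z = -102.
n·X − d = (24)·(-11) + (-6)·(-4) + (12)·(-8) − (-102) = -234; |n| = √756.
Distance = |-234| / √756 = 234/√756 ≈ 8.510.

8.510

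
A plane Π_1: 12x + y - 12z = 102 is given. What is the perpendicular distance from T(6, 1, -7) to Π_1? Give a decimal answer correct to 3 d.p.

3.235

n·T − d = (12)·(6) + (1)·(1) + (-12)·(-7) − 102 = 55; |n| = √289.
Distance = |55| / √289 = 55/√289 ≈ 3.235.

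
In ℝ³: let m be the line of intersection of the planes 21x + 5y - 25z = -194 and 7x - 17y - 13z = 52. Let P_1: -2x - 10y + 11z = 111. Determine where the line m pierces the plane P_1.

Direction of m: (21, 5, -25) × (7, -17, -13) = (-490, 98, -392).
A point on m: solving the two plane equations with x = 1 gives (1, -8, 7).
Substitute r = (1, -8, 7) + t(-490, 98, -392) into the plane: 155 + (-4312)t = 111, so t = 1/98.
Intersection: (1, -8, 7) + (1/98)·(-490, 98, -392) = (-4, -7, 3).

(-4, -7, 3)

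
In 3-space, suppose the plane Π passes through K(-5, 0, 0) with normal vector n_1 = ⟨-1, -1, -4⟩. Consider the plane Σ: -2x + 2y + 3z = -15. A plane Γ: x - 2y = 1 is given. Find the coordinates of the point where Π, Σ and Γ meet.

Π: n_1·r = n_1·K gives -x - y - 4z = 5.
Solving the 3×3 linear system -x - y - 4z = 5, -2x + 2y + 3z = -15, x - 2y = 1 (e.g. by elimination or Cramer's rule, determinant = -17) gives (5, 2, -3).

(5, 2, -3)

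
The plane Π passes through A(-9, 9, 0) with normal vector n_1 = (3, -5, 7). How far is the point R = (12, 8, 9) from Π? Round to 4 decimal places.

14.3791

Π: n_1·r = n_1·A gives 3x - 5y + 7z = -72.
n·R − d = (3)·(12) + (-5)·(8) + (7)·(9) − (-72) = 131; |n| = √83.
Distance = |131| / √83 = 131/√83 ≈ 14.3791.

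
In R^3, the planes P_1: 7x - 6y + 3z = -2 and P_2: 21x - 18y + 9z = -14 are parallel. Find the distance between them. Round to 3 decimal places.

0.275

Rescale P_2 by 1/3: 7x - 6y + 3z = -14/3. Then distance = |-2 − (-14/3)| / √94 ≈ 0.275.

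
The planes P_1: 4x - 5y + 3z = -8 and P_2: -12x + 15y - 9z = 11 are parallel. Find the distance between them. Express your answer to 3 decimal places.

Rescale P_2 by 1/(-3): 4x - 5y + 3z = -11/3. Then distance = |-8 − (-11/3)| / √50 ≈ 0.613.

0.613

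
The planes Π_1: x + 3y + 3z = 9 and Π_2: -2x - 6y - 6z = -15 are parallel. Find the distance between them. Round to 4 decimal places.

0.3441

Rescale Π_2 by 1/(-2): x + 3y + 3z = 15/2. Then distance = |9 − (15/2)| / √19 ≈ 0.3441.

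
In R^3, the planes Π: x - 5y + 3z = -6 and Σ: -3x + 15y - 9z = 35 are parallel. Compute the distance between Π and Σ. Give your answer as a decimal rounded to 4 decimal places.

0.9578

Rescale Σ by 1/(-3): x - 5y + 3z = -35/3. Then distance = |-6 − (-35/3)| / √35 ≈ 0.9578.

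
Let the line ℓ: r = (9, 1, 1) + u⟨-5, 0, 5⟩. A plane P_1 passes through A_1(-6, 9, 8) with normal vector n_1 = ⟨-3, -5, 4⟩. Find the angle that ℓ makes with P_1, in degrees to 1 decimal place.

44.4

P_1: n_1·r = n_1·A_1 gives -3x - 5y + 4z = 5.
sin θ = |n·v| / (|n||v|) = |35| / (√50 · √50) = 0.70000.
θ ≈ 44.4°.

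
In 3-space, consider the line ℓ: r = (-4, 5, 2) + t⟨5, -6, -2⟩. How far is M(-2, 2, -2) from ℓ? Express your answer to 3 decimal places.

Taking (-4, 5, 2) on ℓ with direction v = (5, -6, -2): w = M − (-4, 5, 2) = (2, -3, -4), and w × v = (-18, -16, 3).
Distance = |w × v| / |v| = √589 / √65 ≈ 3.010.

3.010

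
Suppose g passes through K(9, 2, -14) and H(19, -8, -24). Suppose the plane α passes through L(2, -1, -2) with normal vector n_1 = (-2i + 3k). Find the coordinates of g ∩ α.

A direction vector for g is H − K = (10, -10, -10).
α: n_1·r = n_1·L gives -2x + 3z = -10.
Substitute r = (9, 2, -14) + t(10, -10, -10) into the plane: -60 + (-50)t = -10, so t = -1.
Intersection: (9, 2, -14) + (-1)·(10, -10, -10) = (-1, 12, -4).

(-1, 12, -4)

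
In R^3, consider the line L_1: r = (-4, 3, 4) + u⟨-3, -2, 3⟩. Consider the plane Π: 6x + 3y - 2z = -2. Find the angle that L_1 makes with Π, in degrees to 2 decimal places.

66.02

sin θ = |n·v| / (|n||v|) = |-30| / (√49 · √22) = 0.91372.
θ ≈ 66.02°.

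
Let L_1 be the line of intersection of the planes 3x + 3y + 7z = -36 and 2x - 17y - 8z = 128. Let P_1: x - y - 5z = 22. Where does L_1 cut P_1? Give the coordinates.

(1, -6, -3)

Direction of L_1: (3, 3, 7) × (2, -17, -8) = (95, 38, -57).
A point on L_1: solving the two plane equations with x = -4 gives (-4, -8, 0).
Substitute r = (-4, -8, 0) + t(95, 38, -57) into the plane: 4 + 342t = 22, so t = 1/19.
Intersection: (-4, -8, 0) + (1/19)·(95, 38, -57) = (1, -6, -3).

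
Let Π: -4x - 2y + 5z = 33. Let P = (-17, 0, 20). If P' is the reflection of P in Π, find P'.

λ = (n·P − d)/|n|² = (168 − 33)/45 = 3.
Reflection = P − 2λn = (-17, 0, 20) − 6·(-4, -2, 5) = (7, 12, -10).

(7, 12, -10)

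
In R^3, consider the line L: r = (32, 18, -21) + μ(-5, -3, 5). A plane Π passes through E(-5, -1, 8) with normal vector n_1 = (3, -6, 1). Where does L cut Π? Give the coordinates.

Π: n_1·r = n_1·E gives 3x - 6y + z = -1.
Substitute r = (32, 18, -21) + t(-5, -3, 5) into the plane: -33 + 8t = -1, so t = 4.
Intersection: (32, 18, -21) + 4·(-5, -3, 5) = (12, 6, -1).

(12, 6, -1)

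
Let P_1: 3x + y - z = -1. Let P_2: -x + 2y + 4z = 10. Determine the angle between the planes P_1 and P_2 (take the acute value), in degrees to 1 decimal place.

cos θ = |n₁·n₂| / (|n₁||n₂|) = |-5| / (√11 · √21).
θ = arccos(0.32898) ≈ 70.8°.

70.8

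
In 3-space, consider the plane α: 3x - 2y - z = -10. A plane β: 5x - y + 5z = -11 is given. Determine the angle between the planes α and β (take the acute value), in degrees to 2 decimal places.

cos θ = |n₁·n₂| / (|n₁||n₂|) = |12| / (√14 · √51).
θ = arccos(0.44909) ≈ 63.31°.

63.31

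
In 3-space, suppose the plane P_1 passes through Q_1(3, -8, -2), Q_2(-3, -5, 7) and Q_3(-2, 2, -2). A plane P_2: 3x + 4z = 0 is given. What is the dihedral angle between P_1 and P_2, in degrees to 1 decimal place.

Q_1Q_2 = (-6, 3, 9), Q_1Q_3 = (-5, 10, 0); a normal to P_1 is Q_1Q_2 × Q_1Q_3 = (-90, -45, -45).
Using Q_1: P_1 has equation -90x - 45y - 45z = 180.
cos θ = |n₁·n₂| / (|n₁||n₂|) = |-450| / (√12150 · √25).
θ = arccos(0.81650) ≈ 35.3°.

35.3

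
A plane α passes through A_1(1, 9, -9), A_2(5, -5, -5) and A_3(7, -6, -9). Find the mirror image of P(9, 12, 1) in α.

(-11, 4, -7)

A_1A_2 = (4, -14, 4), A_1A_3 = (6, -15, 0); a normal to α is A_1A_2 × A_1A_3 = (60, 24, 24).
Using A_1: α has equation 60x + 24y + 24z = 60.
λ = (n·P − d)/|n|² = (852 − 60)/4752 = 1/6.
Reflection = P − 2λn = (9, 12, 1) − (1/3)·(60, 24, 24) = (-11, 4, -7).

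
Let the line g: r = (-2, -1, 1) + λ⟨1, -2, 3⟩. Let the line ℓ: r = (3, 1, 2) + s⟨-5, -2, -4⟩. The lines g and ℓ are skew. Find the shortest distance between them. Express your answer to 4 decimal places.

Common perpendicular direction n = (1, -2, 3) × (-5, -2, -4) = (14, -11, -12).
With w = (3, 1, 2) − (-2, -1, 1) = (5, 2, 1), w · n = 36.
Distance = |w · n| / |n| = |36| / √461 ≈ 1.6767.

1.6767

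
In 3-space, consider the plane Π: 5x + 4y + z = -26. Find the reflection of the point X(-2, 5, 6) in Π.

(-12, -3, 4)

λ = (n·X − d)/|n|² = (16 − (-26))/42 = 1.
Reflection = X − 2λn = (-2, 5, 6) − 2·(5, 4, 1) = (-12, -3, 4).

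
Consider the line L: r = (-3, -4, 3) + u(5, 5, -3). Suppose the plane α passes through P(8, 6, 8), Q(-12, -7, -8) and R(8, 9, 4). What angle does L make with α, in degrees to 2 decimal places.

14.94

PQ = (-20, -13, -16), PR = (0, 3, -4); a normal to α is PQ × PR = (100, -80, -60).
Using P: α has equation 100x - 80y - 60z = -160.
sin θ = |n·v| / (|n||v|) = |280| / (√20000 · √59) = 0.25776.
θ ≈ 14.94°.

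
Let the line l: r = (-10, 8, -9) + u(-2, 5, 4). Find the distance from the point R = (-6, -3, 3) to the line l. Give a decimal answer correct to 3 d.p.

16.613

Taking (-10, 8, -9) on l with direction v = (-2, 5, 4): w = R − (-10, 8, -9) = (4, -11, 12), and w × v = (-104, -40, -2).
Distance = |w × v| / |v| = √12420 / √45 ≈ 16.613.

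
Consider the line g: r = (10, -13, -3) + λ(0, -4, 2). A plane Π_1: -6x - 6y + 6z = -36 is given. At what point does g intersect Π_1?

Substitute r = (10, -13, -3) + t(0, -4, 2) into the plane: 0 + 36t = -36, so t = -1.
Intersection: (10, -13, -3) + (-1)·(0, -4, 2) = (10, -9, -5).

(10, -9, -5)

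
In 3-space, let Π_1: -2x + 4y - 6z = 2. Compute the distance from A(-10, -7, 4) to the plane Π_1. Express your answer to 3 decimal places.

n·A − d = (-2)·(-10) + (4)·(-7) + (-6)·(4) − 2 = -34; |n| = √56.
Distance = |-34| / √56 = 34/√56 ≈ 4.543.

4.543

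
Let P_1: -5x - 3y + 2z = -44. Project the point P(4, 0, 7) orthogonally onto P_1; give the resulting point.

(9, 3, 5)

Foot = P − λn with λ = (n·P − d)/|n|² = (-6 − (-44))/38 = 1.
Foot = (4, 0, 7) − 1·(-5, -3, 2) = (9, 3, 5).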